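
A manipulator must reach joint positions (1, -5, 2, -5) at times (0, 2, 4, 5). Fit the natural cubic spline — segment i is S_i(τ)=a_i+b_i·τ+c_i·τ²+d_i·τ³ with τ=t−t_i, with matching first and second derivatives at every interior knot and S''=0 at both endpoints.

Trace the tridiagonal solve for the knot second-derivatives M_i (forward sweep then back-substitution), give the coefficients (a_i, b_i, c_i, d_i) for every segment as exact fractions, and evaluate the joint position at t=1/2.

  seg 0: a=1 b=-63/11 c=0 d=15/22
  seg 1: a=-5 b=27/11 c=45/11 d=-157/88
  seg 2: a=2 b=-57/22 c=-291/44 d=97/44
S(1/2) = -313/176

Δ: Δ0=-3, Δ1=7/2, Δ2=-7
row 1: diag=8, rhs=39; c'=1/4, d'=39/8
row 2: denom=6−2·1/4=11/2; d'=(-63−2·39/8)/(11/2)=-291/22
back: M2=-291/22
back: M1=39/8−1/4·-291/22=90/11
M: M0=0, M1=90/11, M2=-291/22, M3=0
seg 0: a=1, c=M0/2=0, d=(M1−M0)/(6·2)=15/22, b=Δ0−h0·(2M0+M1)/6=-63/11
seg 1: a=-5, c=M1/2=45/11, d=(M2−M1)/(6·2)=-157/88, b=Δ1−h1·(2M1+M2)/6=27/11
seg 2: a=2, c=M2/2=-291/44, d=(M3−M2)/(6·1)=97/44, b=Δ2−h2·(2M2+M3)/6=-57/22
t_q=1/2 → seg 0, τ=1/2; S=1+-63/11·τ+0·τ²+15/22·τ³=-313/176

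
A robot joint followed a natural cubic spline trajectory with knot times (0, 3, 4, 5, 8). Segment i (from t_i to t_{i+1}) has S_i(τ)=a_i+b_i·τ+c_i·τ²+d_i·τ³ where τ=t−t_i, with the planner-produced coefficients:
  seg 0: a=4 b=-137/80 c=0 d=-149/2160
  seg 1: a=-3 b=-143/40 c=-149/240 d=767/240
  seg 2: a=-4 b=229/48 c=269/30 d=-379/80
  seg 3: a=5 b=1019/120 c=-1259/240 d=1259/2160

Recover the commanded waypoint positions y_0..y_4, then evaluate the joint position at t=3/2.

y_0=4 y_1=-3 y_2=-4 y_3=5 y_4=-1
S(3/2) = 767/640

y_0 = S_0(0) = a_0 = 4
y_1 = S_1(0) = a_1 = -3
y_2 = S_2(0) = a_2 = -4
y_3 = S_3(0) = a_3 = 5
y_4 = S_3(3) = -1
t_q=3/2 is in segment 0 (τ=3/2); S_0(τ)=767/640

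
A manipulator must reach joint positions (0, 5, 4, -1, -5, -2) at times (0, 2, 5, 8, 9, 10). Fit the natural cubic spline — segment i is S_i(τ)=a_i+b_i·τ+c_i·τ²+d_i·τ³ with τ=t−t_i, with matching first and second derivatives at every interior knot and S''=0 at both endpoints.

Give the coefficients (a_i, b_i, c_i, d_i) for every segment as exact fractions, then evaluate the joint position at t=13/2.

  seg 0: a=0 b=495/158 c=0 d=-25/158
  seg 1: a=5 b=195/158 c=-75/79 d=607/4266
  seg 2: a=4 b=-49/79 c=157/474 d=-967/4266
  seg 3: a=-1 b=-751/158 c=-135/79 d=389/158
  seg 4: a=-5 b=-62/79 c=897/158 d=-299/158
S(13/2) = 3855/1264

Δ: Δ0=5/2, Δ1=-1/3, Δ2=-5/3, Δ3=-4, Δ4=3
row 1: diag=10, rhs=-17; c'=3/10, d'=-17/10
row 2: denom=12−3·3/10=111/10; d'=(-8−3·-17/10)/(111/10)=-29/111
row 3: denom=8−3·10/37=266/37; d'=(-14−3·-29/111)/(266/37)=-489/266
row 4: denom=4−1·37/266=1027/266; d'=(42−1·-489/266)/(1027/266)=897/79
back: M4=897/79
back: M3=-489/266−37/266·897/79=-270/79
back: M2=-29/111−10/37·-270/79=157/237
back: M1=-17/10−3/10·157/237=-150/79
M: M0=0, M1=-150/79, M2=157/237, M3=-270/79, M4=897/79, M5=0
seg 0: a=0, c=M0/2=0, d=(M1−M0)/(6·2)=-25/158, b=Δ0−h0·(2M0+M1)/6=495/158
seg 1: a=5, c=M1/2=-75/79, d=(M2−M1)/(6·3)=607/4266, b=Δ1−h1·(2M1+M2)/6=195/158
seg 2: a=4, c=M2/2=157/474, d=(M3−M2)/(6·3)=-967/4266, b=Δ2−h2·(2M2+M3)/6=-49/79
seg 3: a=-1, c=M3/2=-135/79, d=(M4−M3)/(6·1)=389/158, b=Δ3−h3·(2M3+M4)/6=-751/158
seg 4: a=-5, c=M4/2=897/158, d=(M5−M4)/(6·1)=-299/158, b=Δ4−h4·(2M4+M5)/6=-62/79
t_q=13/2 → seg 2, τ=3/2; S=4+-49/79·τ+157/474·τ²+-967/4266·τ³=3855/1264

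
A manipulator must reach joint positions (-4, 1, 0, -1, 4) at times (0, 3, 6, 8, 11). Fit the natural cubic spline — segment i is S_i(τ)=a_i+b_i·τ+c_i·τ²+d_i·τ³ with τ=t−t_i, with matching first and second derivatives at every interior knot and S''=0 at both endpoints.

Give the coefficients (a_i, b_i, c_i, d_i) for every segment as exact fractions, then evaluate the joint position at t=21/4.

Δ: Δ0=5/3, Δ1=-1/3, Δ2=-1/2, Δ3=5/3
row 1: diag=12, rhs=-12; c'=1/4, d'=-1
row 2: denom=10−3·1/4=37/4; d'=(-1−3·-1)/(37/4)=8/37
row 3: denom=10−2·8/37=354/37; d'=(13−2·8/37)/(354/37)=155/118
back: M3=155/118
back: M2=8/37−8/37·155/118=-4/59
back: M1=-1−1/4·-4/59=-58/59
M: M0=0, M1=-58/59, M2=-4/59, M3=155/118, M4=0
seg 0: a=-4, c=M0/2=0, d=(M1−M0)/(6·3)=-29/531, b=Δ0−h0·(2M0+M1)/6=382/177
seg 1: a=1, c=M1/2=-29/59, d=(M2−M1)/(6·3)=3/59, b=Δ1−h1·(2M1+M2)/6=121/177
seg 2: a=0, c=M2/2=-2/59, d=(M3−M2)/(6·2)=163/1416, b=Δ2−h2·(2M2+M3)/6=-158/177
seg 3: a=-1, c=M3/2=155/236, d=(M4−M3)/(6·3)=-155/2124, b=Δ3−h3·(2M3+M4)/6=125/354
t_q=21/4 → seg 1, τ=9/4; S=1+121/177·τ+-29/59·τ²+3/59·τ³=2375/3776

  seg 0: a=-4 b=382/177 c=0 d=-29/531
  seg 1: a=1 b=121/177 c=-29/59 d=3/59
  seg 2: a=0 b=-158/177 c=-2/59 d=163/1416
  seg 3: a=-1 b=125/354 c=155/236 d=-155/2124
S(21/4) = 2375/3776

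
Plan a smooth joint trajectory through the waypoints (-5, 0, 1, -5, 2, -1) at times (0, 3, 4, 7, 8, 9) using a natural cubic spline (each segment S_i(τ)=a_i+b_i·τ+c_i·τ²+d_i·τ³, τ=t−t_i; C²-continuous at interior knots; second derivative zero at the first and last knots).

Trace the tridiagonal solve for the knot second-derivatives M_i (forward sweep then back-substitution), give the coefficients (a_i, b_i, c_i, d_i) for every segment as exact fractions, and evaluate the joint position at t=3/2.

Δ: Δ0=5/3, Δ1=1, Δ2=-2, Δ3=7, Δ4=-3
row 1: diag=8, rhs=-4; c'=1/8, d'=-1/2
row 2: denom=8−1·1/8=63/8; d'=(-18−1·-1/2)/(63/8)=-20/9
row 3: denom=8−3·8/21=48/7; d'=(54−3·-20/9)/(48/7)=637/72
row 4: denom=4−1·7/48=185/48; d'=(-60−1·637/72)/(185/48)=-9914/555
back: M4=-9914/555
back: M3=637/72−7/48·-9914/555=6356/555
back: M2=-20/9−8/21·6356/555=-10964/1665
back: M1=-1/2−1/8·-10964/1665=538/1665
M: M0=0, M1=538/1665, M2=-10964/1665, M3=6356/555, M4=-9914/555, M5=0
seg 0: a=-5, c=M0/2=0, d=(M1−M0)/(6·3)=269/14985, b=Δ0−h0·(2M0+M1)/6=2506/1665
seg 1: a=0, c=M1/2=269/1665, d=(M2−M1)/(6·1)=-213/185, b=Δ1−h1·(2M1+M2)/6=3313/1665
seg 2: a=1, c=M2/2=-5482/1665, d=(M3−M2)/(6·3)=15016/14985, b=Δ2−h2·(2M2+M3)/6=-380/333
seg 3: a=-5, c=M3/2=3178/555, d=(M4−M3)/(6·1)=-1627/333, b=Δ3−h3·(2M3+M4)/6=10256/1665
seg 4: a=2, c=M4/2=-4957/555, d=(M5−M4)/(6·1)=4957/1665, b=Δ4−h4·(2M4+M5)/6=4919/1665
t_q=3/2 → seg 0, τ=3/2; S=-5+2506/1665·τ+0·τ²+269/14985·τ³=-3969/1480

  seg 0: a=-5 b=2506/1665 c=0 d=269/14985
  seg 1: a=0 b=3313/1665 c=269/1665 d=-213/185
  seg 2: a=1 b=-380/333 c=-5482/1665 d=15016/14985
  seg 3: a=-5 b=10256/1665 c=3178/555 d=-1627/333
  seg 4: a=2 b=4919/1665 c=-4957/555 d=4957/1665
S(3/2) = -3969/1480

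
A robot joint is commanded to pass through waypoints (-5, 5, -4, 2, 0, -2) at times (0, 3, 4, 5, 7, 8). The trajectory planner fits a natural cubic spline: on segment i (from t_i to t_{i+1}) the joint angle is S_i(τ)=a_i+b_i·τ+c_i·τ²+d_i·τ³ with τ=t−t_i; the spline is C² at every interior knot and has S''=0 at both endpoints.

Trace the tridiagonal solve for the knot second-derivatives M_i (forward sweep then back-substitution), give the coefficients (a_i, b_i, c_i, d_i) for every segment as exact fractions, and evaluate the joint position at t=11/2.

Δ: Δ0=10/3, Δ1=-9, Δ2=6, Δ3=-1, Δ4=-2
row 1: diag=8, rhs=-74; c'=1/8, d'=-37/4
row 2: denom=4−1·1/8=31/8; d'=(90−1·-37/4)/(31/8)=794/31
row 3: denom=6−1·8/31=178/31; d'=(-42−1·794/31)/(178/31)=-1048/89
row 4: denom=6−2·31/89=472/89; d'=(-6−2·-1048/89)/(472/89)=781/236
back: M4=781/236
back: M3=-1048/89−31/89·781/236=-3051/236
back: M2=794/31−8/31·-3051/236=1708/59
back: M1=-37/4−1/8·1708/59=-3037/236
M: M0=0, M1=-3037/236, M2=1708/59, M3=-3051/236, M4=781/236, M5=0
seg 0: a=-5, c=M0/2=0, d=(M1−M0)/(6·3)=-3037/4248, b=Δ0−h0·(2M0+M1)/6=13831/1416
seg 1: a=5, c=M1/2=-3037/472, d=(M2−M1)/(6·1)=9869/1416, b=Δ1−h1·(2M1+M2)/6=-6751/708
seg 2: a=-4, c=M2/2=854/59, d=(M3−M2)/(6·1)=-9883/1416, b=Δ2−h2·(2M2+M3)/6=-2117/1416
seg 3: a=2, c=M3/2=-3051/472, d=(M4−M3)/(6·2)=479/354, b=Δ3−h3·(2M3+M4)/6=4613/708
seg 4: a=0, c=M4/2=781/472, d=(M5−M4)/(6·1)=-781/1416, b=Δ4−h4·(2M4+M5)/6=-2197/708
t_q=11/2 → seg 3, τ=1/2; S=2+4613/708·τ+-3051/472·τ²+479/354·τ³=7195/1888

  seg 0: a=-5 b=13831/1416 c=0 d=-3037/4248
  seg 1: a=5 b=-6751/708 c=-3037/472 d=9869/1416
  seg 2: a=-4 b=-2117/1416 c=854/59 d=-9883/1416
  seg 3: a=2 b=4613/708 c=-3051/472 d=479/354
  seg 4: a=0 b=-2197/708 c=781/472 d=-781/1416
S(11/2) = 7195/1888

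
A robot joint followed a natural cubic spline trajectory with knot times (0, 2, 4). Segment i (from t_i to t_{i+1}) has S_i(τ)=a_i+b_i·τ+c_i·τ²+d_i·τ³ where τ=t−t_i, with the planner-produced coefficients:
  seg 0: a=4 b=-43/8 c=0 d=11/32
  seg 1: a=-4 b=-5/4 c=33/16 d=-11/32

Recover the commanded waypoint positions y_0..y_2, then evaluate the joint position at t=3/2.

y_0=4 y_1=-4 y_2=-1
S(3/2) = -743/256

y_0 = S_0(0) = a_0 = 4
y_1 = S_1(0) = a_1 = -4
y_2 = S_1(2) = -1
t_q=3/2 is in segment 0 (τ=3/2); S_0(τ)=-743/256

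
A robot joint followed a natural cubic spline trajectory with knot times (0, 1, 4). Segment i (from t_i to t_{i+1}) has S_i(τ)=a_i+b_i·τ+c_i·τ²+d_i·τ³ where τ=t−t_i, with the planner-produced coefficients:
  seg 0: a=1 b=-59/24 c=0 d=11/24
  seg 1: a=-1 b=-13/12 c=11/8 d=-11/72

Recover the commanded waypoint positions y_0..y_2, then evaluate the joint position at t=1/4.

y_0 = S_0(0) = a_0 = 1
y_1 = S_1(0) = a_1 = -1
y_2 = S_1(3) = 4
t_q=1/4 is in segment 0 (τ=1/4); S_0(τ)=201/512

y_0=1 y_1=-1 y_2=4
S(1/4) = 201/512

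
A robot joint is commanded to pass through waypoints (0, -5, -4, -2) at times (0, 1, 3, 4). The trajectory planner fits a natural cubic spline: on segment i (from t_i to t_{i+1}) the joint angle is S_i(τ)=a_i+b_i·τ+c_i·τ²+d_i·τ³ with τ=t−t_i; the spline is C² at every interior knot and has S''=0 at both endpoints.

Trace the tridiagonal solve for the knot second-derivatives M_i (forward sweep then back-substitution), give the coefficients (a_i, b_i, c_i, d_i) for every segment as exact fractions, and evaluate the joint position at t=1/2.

Δ: Δ0=-5, Δ1=1/2, Δ2=2
row 1: diag=6, rhs=33; c'=1/3, d'=11/2
row 2: denom=6−2·1/3=16/3; d'=(9−2·11/2)/(16/3)=-3/8
back: M2=-3/8
back: M1=11/2−1/3·-3/8=45/8
M: M0=0, M1=45/8, M2=-3/8, M3=0
seg 0: a=0, c=M0/2=0, d=(M1−M0)/(6·1)=15/16, b=Δ0−h0·(2M0+M1)/6=-95/16
seg 1: a=-5, c=M1/2=45/16, d=(M2−M1)/(6·2)=-1/2, b=Δ1−h1·(2M1+M2)/6=-25/8
seg 2: a=-4, c=M2/2=-3/16, d=(M3−M2)/(6·1)=1/16, b=Δ2−h2·(2M2+M3)/6=17/8
t_q=1/2 → seg 0, τ=1/2; S=0+-95/16·τ+0·τ²+15/16·τ³=-365/128

  seg 0: a=0 b=-95/16 c=0 d=15/16
  seg 1: a=-5 b=-25/8 c=45/16 d=-1/2
  seg 2: a=-4 b=17/8 c=-3/16 d=1/16
S(1/2) = -365/128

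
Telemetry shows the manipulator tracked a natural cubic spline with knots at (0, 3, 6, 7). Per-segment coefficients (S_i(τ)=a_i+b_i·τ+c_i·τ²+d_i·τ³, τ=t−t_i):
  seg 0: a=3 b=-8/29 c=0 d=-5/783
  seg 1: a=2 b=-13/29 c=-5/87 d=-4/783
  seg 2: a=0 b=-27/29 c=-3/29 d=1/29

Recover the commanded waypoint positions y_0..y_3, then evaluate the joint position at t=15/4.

y_0=3 y_1=2 y_2=0 y_3=-1
S(15/4) = 189/116

y_0 = S_0(0) = a_0 = 3
y_1 = S_1(0) = a_1 = 2
y_2 = S_2(0) = a_2 = 0
y_3 = S_2(1) = -1
t_q=15/4 is in segment 1 (τ=3/4); S_1(τ)=189/116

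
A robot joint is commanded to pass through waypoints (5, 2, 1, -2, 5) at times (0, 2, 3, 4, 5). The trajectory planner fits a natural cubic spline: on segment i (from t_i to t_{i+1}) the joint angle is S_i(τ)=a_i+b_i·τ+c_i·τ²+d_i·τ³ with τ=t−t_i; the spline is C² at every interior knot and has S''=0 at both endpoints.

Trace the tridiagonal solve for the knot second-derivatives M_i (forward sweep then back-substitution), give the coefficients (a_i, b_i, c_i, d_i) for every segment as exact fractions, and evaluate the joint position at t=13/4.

Δ: Δ0=-3/2, Δ1=-1, Δ2=-3, Δ3=7
row 1: diag=6, rhs=3; c'=1/6, d'=1/2
row 2: denom=4−1·1/6=23/6; d'=(-12−1·1/2)/(23/6)=-75/23
row 3: denom=4−1·6/23=86/23; d'=(60−1·-75/23)/(86/23)=1455/86
back: M3=1455/86
back: M2=-75/23−6/23·1455/86=-330/43
back: M1=1/2−1/6·-330/43=153/86
M: M0=0, M1=153/86, M2=-330/43, M3=1455/86, M4=0
seg 0: a=5, c=M0/2=0, d=(M1−M0)/(6·2)=51/344, b=Δ0−h0·(2M0+M1)/6=-90/43
seg 1: a=2, c=M1/2=153/172, d=(M2−M1)/(6·1)=-271/172, b=Δ1−h1·(2M1+M2)/6=-27/86
seg 2: a=1, c=M2/2=-165/43, d=(M3−M2)/(6·1)=705/172, b=Δ2−h2·(2M2+M3)/6=-561/172
seg 3: a=-2, c=M3/2=1455/172, d=(M4−M3)/(6·1)=-485/172, b=Δ3−h3·(2M3+M4)/6=117/86
t_q=13/4 → seg 2, τ=1/4; S=1+-561/172·τ+-165/43·τ²+705/172·τ³=97/11008

  seg 0: a=5 b=-90/43 c=0 d=51/344
  seg 1: a=2 b=-27/86 c=153/172 d=-271/172
  seg 2: a=1 b=-561/172 c=-165/43 d=705/172
  seg 3: a=-2 b=117/86 c=1455/172 d=-485/172
S(13/4) = 97/11008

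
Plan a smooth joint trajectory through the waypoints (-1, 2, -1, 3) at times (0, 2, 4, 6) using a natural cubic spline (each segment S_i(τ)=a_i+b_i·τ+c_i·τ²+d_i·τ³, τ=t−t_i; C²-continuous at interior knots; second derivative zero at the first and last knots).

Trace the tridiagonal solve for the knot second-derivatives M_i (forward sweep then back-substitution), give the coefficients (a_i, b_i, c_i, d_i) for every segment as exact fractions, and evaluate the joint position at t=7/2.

Δ: Δ0=3/2, Δ1=-3/2, Δ2=2
row 1: diag=8, rhs=-18; c'=1/4, d'=-9/4
row 2: denom=8−2·1/4=15/2; d'=(21−2·-9/4)/(15/2)=17/5
back: M2=17/5
back: M1=-9/4−1/4·17/5=-31/10
M: M0=0, M1=-31/10, M2=17/5, M3=0
seg 0: a=-1, c=M0/2=0, d=(M1−M0)/(6·2)=-31/120, b=Δ0−h0·(2M0+M1)/6=38/15
seg 1: a=2, c=M1/2=-31/20, d=(M2−M1)/(6·2)=13/24, b=Δ1−h1·(2M1+M2)/6=-17/30
seg 2: a=-1, c=M2/2=17/10, d=(M3−M2)/(6·2)=-17/60, b=Δ2−h2·(2M2+M3)/6=-4/15
t_q=7/2 → seg 1, τ=3/2; S=2+-17/30·τ+-31/20·τ²+13/24·τ³=-163/320

  seg 0: a=-1 b=38/15 c=0 d=-31/120
  seg 1: a=2 b=-17/30 c=-31/20 d=13/24
  seg 2: a=-1 b=-4/15 c=17/10 d=-17/60
S(7/2) = -163/320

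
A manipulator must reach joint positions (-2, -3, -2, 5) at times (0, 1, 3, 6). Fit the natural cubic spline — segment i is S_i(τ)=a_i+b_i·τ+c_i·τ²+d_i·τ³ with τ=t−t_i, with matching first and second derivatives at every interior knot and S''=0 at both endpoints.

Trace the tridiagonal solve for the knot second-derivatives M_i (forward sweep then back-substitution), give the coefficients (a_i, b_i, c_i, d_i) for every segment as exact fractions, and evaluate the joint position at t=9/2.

  seg 0: a=-2 b=-101/84 c=0 d=17/84
  seg 1: a=-3 b=-25/42 c=17/28 d=-5/168
  seg 2: a=-2 b=31/21 c=3/7 d=-1/21
S(9/2) = 57/56

Δ: Δ0=-1, Δ1=1/2, Δ2=7/3
row 1: diag=6, rhs=9; c'=1/3, d'=3/2
row 2: denom=10−2·1/3=28/3; d'=(11−2·3/2)/(28/3)=6/7
back: M2=6/7
back: M1=3/2−1/3·6/7=17/14
M: M0=0, M1=17/14, M2=6/7, M3=0
seg 0: a=-2, c=M0/2=0, d=(M1−M0)/(6·1)=17/84, b=Δ0−h0·(2M0+M1)/6=-101/84
seg 1: a=-3, c=M1/2=17/28, d=(M2−M1)/(6·2)=-5/168, b=Δ1−h1·(2M1+M2)/6=-25/42
seg 2: a=-2, c=M2/2=3/7, d=(M3−M2)/(6·3)=-1/21, b=Δ2−h2·(2M2+M3)/6=31/21
t_q=9/2 → seg 2, τ=3/2; S=-2+31/21·τ+3/7·τ²+-1/21·τ³=57/56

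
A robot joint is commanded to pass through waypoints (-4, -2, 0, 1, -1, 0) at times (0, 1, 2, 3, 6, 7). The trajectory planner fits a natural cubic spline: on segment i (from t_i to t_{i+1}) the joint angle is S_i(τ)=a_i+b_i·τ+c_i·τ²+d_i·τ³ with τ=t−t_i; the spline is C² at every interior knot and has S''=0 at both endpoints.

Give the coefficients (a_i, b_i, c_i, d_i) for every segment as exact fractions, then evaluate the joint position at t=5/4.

Δ: Δ0=2, Δ1=2, Δ2=1, Δ3=-2/3, Δ4=1
row 1: diag=4, rhs=0; c'=1/4, d'=0
row 2: denom=4−1·1/4=15/4; d'=(-6−1·0)/(15/4)=-8/5
row 3: denom=8−1·4/15=116/15; d'=(-10−1·-8/5)/(116/15)=-63/58
row 4: denom=8−3·45/116=793/116; d'=(10−3·-63/58)/(793/116)=1538/793
back: M4=1538/793
back: M3=-63/58−45/116·1538/793=-1458/793
back: M2=-8/5−4/15·-1458/793=-880/793
back: M1=0−1/4·-880/793=220/793
M: M0=0, M1=220/793, M2=-880/793, M3=-1458/793, M4=1538/793, M5=0
seg 0: a=-4, c=M0/2=0, d=(M1−M0)/(6·1)=110/2379, b=Δ0−h0·(2M0+M1)/6=4648/2379
seg 1: a=-2, c=M1/2=110/793, d=(M2−M1)/(6·1)=-550/2379, b=Δ1−h1·(2M1+M2)/6=4978/2379
seg 2: a=0, c=M2/2=-440/793, d=(M3−M2)/(6·1)=-289/2379, b=Δ2−h2·(2M2+M3)/6=3988/2379
seg 3: a=1, c=M3/2=-729/793, d=(M4−M3)/(6·3)=1498/7137, b=Δ3−h3·(2M3+M4)/6=37/183
seg 4: a=-1, c=M4/2=769/793, d=(M5−M4)/(6·1)=-769/2379, b=Δ4−h4·(2M4+M5)/6=841/2379
t_q=5/4 → seg 1, τ=1/4; S=-2+4978/2379·τ+110/793·τ²+-550/2379·τ³=-2873/1952

  seg 0: a=-4 b=4648/2379 c=0 d=110/2379
  seg 1: a=-2 b=4978/2379 c=110/793 d=-550/2379
  seg 2: a=0 b=3988/2379 c=-440/793 d=-289/2379
  seg 3: a=1 b=37/183 c=-729/793 d=1498/7137
  seg 4: a=-1 b=841/2379 c=769/793 d=-769/2379
S(5/4) = -2873/1952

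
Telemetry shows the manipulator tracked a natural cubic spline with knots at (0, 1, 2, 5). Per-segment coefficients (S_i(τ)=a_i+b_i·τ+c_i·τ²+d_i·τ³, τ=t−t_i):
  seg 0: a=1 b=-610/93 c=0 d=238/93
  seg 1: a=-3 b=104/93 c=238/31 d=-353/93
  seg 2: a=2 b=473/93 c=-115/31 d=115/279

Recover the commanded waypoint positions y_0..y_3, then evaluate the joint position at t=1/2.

y_0 = S_0(0) = a_0 = 1
y_1 = S_1(0) = a_1 = -3
y_2 = S_2(0) = a_2 = 2
y_3 = S_2(3) = -5
t_q=1/2 is in segment 0 (τ=1/2); S_0(τ)=-243/124

y_0=1 y_1=-3 y_2=2 y_3=-5
S(1/2) = -243/124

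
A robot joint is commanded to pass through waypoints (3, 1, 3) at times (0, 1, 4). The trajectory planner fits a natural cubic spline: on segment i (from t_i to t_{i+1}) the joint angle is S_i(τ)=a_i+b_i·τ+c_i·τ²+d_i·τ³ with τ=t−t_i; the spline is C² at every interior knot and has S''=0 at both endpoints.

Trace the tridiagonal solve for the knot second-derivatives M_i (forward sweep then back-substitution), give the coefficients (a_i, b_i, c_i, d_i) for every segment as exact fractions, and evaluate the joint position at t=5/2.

  seg 0: a=3 b=-7/3 c=0 d=1/3
  seg 1: a=1 b=-4/3 c=1 d=-1/9
S(5/2) = 7/8

Δ: Δ0=-2, Δ1=2/3
row 1: diag=8, rhs=16; c'=3/8, d'=2
back: M1=2
M: M0=0, M1=2, M2=0
seg 0: a=3, c=M0/2=0, d=(M1−M0)/(6·1)=1/3, b=Δ0−h0·(2M0+M1)/6=-7/3
seg 1: a=1, c=M1/2=1, d=(M2−M1)/(6·3)=-1/9, b=Δ1−h1·(2M1+M2)/6=-4/3
t_q=5/2 → seg 1, τ=3/2; S=1+-4/3·τ+1·τ²+-1/9·τ³=7/8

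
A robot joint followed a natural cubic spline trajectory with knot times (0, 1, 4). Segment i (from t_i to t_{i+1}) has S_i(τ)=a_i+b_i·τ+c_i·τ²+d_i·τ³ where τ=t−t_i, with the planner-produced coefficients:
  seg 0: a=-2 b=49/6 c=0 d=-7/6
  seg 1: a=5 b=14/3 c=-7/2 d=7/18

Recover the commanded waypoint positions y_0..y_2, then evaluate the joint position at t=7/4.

y_0 = S_0(0) = a_0 = -2
y_1 = S_1(0) = a_1 = 5
y_2 = S_1(3) = -2
t_q=7/4 is in segment 1 (τ=3/4); S_1(τ)=857/128

y_0=-2 y_1=5 y_2=-2
S(7/4) = 857/128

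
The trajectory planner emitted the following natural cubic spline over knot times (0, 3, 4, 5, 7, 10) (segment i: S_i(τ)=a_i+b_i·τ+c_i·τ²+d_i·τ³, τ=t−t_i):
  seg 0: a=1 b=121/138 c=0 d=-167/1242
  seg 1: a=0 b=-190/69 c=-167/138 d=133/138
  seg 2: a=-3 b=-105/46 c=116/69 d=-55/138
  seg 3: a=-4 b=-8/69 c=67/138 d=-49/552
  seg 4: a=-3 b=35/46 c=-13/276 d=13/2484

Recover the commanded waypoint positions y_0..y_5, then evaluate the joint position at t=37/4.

y_0=1 y_1=0 y_2=-3 y_3=-4 y_4=-3 y_5=-1
S(37/4) = -8637/5888

y_0 = S_0(0) = a_0 = 1
y_1 = S_1(0) = a_1 = 0
y_2 = S_2(0) = a_2 = -3
y_3 = S_3(0) = a_3 = -4
y_4 = S_4(0) = a_4 = -3
y_5 = S_4(3) = -1
t_q=37/4 is in segment 4 (τ=9/4); S_4(τ)=-8637/5888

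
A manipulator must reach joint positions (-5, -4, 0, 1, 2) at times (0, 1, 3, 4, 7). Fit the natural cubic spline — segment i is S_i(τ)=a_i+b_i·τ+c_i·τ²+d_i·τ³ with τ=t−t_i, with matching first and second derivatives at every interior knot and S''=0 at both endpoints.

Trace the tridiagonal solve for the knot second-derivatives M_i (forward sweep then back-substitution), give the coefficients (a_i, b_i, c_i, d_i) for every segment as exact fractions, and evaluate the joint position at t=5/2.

  seg 0: a=-5 b=113/150 c=0 d=37/150
  seg 1: a=-4 b=112/75 c=37/50 d=-73/300
  seg 2: a=0 b=23/15 c=-18/25 d=14/75
  seg 3: a=1 b=49/75 c=-4/25 d=4/225
S(5/2) = -733/800

Δ: Δ0=1, Δ1=2, Δ2=1, Δ3=1/3
row 1: diag=6, rhs=6; c'=1/3, d'=1
row 2: denom=6−2·1/3=16/3; d'=(-6−2·1)/(16/3)=-3/2
row 3: denom=8−1·3/16=125/16; d'=(-4−1·-3/2)/(125/16)=-8/25
back: M3=-8/25
back: M2=-3/2−3/16·-8/25=-36/25
back: M1=1−1/3·-36/25=37/25
M: M0=0, M1=37/25, M2=-36/25, M3=-8/25, M4=0
seg 0: a=-5, c=M0/2=0, d=(M1−M0)/(6·1)=37/150, b=Δ0−h0·(2M0+M1)/6=113/150
seg 1: a=-4, c=M1/2=37/50, d=(M2−M1)/(6·2)=-73/300, b=Δ1−h1·(2M1+M2)/6=112/75
seg 2: a=0, c=M2/2=-18/25, d=(M3−M2)/(6·1)=14/75, b=Δ2−h2·(2M2+M3)/6=23/15
seg 3: a=1, c=M3/2=-4/25, d=(M4−M3)/(6·3)=4/225, b=Δ3−h3·(2M3+M4)/6=49/75
t_q=5/2 → seg 1, τ=3/2; S=-4+112/75·τ+37/50·τ²+-73/300·τ³=-733/800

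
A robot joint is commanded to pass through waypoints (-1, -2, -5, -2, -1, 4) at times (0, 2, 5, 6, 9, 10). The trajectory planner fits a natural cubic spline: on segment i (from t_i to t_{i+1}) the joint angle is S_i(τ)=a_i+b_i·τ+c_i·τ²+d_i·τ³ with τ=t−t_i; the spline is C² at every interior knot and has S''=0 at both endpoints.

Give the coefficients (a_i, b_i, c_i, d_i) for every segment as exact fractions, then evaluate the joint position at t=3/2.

Δ: Δ0=-1/2, Δ1=-1, Δ2=3, Δ3=1/3, Δ4=5
row 1: diag=10, rhs=-3; c'=3/10, d'=-3/10
row 2: denom=8−3·3/10=71/10; d'=(24−3·-3/10)/(71/10)=249/71
row 3: denom=8−1·10/71=558/71; d'=(-16−1·249/71)/(558/71)=-1385/558
row 4: denom=8−3·71/186=425/62; d'=(28−3·-1385/558)/(425/62)=6593/1275
back: M4=6593/1275
back: M3=-1385/558−71/186·6593/1275=-17044/3825
back: M2=249/71−10/71·-17044/3825=3163/765
back: M1=-3/10−3/10·3163/765=-1964/1275
M: M0=0, M1=-1964/1275, M2=3163/765, M3=-17044/3825, M4=6593/1275, M5=0
seg 0: a=-1, c=M0/2=0, d=(M1−M0)/(6·2)=-491/3825, b=Δ0−h0·(2M0+M1)/6=103/7650
seg 1: a=-2, c=M1/2=-982/1275, d=(M2−M1)/(6·3)=21707/68850, b=Δ1−h1·(2M1+M2)/6=-11681/7650
seg 2: a=-5, c=M2/2=3163/1530, d=(M3−M2)/(6·1)=-1217/850, b=Δ2−h2·(2M2+M3)/6=532/225
seg 3: a=-2, c=M3/2=-8522/3825, d=(M4−M3)/(6·3)=36823/68850, b=Δ3−h3·(2M3+M4)/6=16859/7650
seg 4: a=-1, c=M4/2=6593/2550, d=(M5−M4)/(6·1)=-6593/7650, b=Δ4−h4·(2M4+M5)/6=12532/3825
t_q=3/2 → seg 0, τ=3/2; S=-1+103/7650·τ+0·τ²+-491/3825·τ³=-14413/10200

  seg 0: a=-1 b=103/7650 c=0 d=-491/3825
  seg 1: a=-2 b=-11681/7650 c=-982/1275 d=21707/68850
  seg 2: a=-5 b=532/225 c=3163/1530 d=-1217/850
  seg 3: a=-2 b=16859/7650 c=-8522/3825 d=36823/68850
  seg 4: a=-1 b=12532/3825 c=6593/2550 d=-6593/7650
S(3/2) = -14413/10200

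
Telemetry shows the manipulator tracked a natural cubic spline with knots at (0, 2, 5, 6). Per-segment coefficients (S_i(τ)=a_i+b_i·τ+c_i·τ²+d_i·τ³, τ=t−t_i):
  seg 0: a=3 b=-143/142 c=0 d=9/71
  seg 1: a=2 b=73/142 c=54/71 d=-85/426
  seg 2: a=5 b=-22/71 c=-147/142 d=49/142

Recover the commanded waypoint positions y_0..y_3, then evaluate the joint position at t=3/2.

y_0=3 y_1=2 y_2=5 y_3=4
S(3/2) = 1089/568

y_0 = S_0(0) = a_0 = 3
y_1 = S_1(0) = a_1 = 2
y_2 = S_2(0) = a_2 = 5
y_3 = S_2(1) = 4
t_q=3/2 is in segment 0 (τ=3/2); S_0(τ)=1089/568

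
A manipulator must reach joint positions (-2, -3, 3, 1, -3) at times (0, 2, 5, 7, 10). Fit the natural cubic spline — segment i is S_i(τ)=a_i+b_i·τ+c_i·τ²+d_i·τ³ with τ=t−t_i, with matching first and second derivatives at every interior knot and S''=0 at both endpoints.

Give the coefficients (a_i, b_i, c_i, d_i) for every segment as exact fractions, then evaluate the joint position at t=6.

Δ: Δ0=-1/2, Δ1=2, Δ2=-1, Δ3=-4/3
row 1: diag=10, rhs=15; c'=3/10, d'=3/2
row 2: denom=10−3·3/10=91/10; d'=(-18−3·3/2)/(91/10)=-225/91
row 3: denom=10−2·20/91=870/91; d'=(-2−2·-225/91)/(870/91)=134/435
back: M3=134/435
back: M2=-225/91−20/91·134/435=-221/87
back: M1=3/2−3/10·-221/87=328/145
M: M0=0, M1=328/145, M2=-221/87, M3=134/435, M4=0
seg 0: a=-2, c=M0/2=0, d=(M1−M0)/(6·2)=82/435, b=Δ0−h0·(2M0+M1)/6=-1091/870
seg 1: a=-3, c=M1/2=164/145, d=(M2−M1)/(6·3)=-2089/7830, b=Δ1−h1·(2M1+M2)/6=877/870
seg 2: a=3, c=M2/2=-221/174, d=(M3−M2)/(6·2)=413/1740, b=Δ2−h2·(2M2+M3)/6=257/435
seg 3: a=1, c=M3/2=67/435, d=(M4−M3)/(6·3)=-67/3915, b=Δ3−h3·(2M3+M4)/6=-238/145
t_q=6 → seg 2, τ=1; S=3+257/435·τ+-221/174·τ²+413/1740·τ³=4451/1740

  seg 0: a=-2 b=-1091/870 c=0 d=82/435
  seg 1: a=-3 b=877/870 c=164/145 d=-2089/7830
  seg 2: a=3 b=257/435 c=-221/174 d=413/1740
  seg 3: a=1 b=-238/145 c=67/435 d=-67/3915
S(6) = 4451/1740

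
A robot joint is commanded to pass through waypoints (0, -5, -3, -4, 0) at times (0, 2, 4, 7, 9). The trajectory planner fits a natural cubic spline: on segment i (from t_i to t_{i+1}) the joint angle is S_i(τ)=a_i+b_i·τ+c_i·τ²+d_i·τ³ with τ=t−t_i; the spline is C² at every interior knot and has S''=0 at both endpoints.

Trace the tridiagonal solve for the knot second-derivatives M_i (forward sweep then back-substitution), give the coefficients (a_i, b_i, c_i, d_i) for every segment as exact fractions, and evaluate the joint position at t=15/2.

  seg 0: a=0 b=-7315/2064 c=0 d=2155/8256
  seg 1: a=-5 b=-425/1032 c=2155/1376 d=-3551/8256
  seg 2: a=-3 b=1427/2064 c=-349/344 d=463/2064
  seg 3: a=-4 b=341/516 c=691/688 d=-691/4128
S(15/2) = -37861/11008

Δ: Δ0=-5/2, Δ1=1, Δ2=-1/3, Δ3=2
row 1: diag=8, rhs=21; c'=1/4, d'=21/8
row 2: denom=10−2·1/4=19/2; d'=(-8−2·21/8)/(19/2)=-53/38
row 3: denom=10−3·6/19=172/19; d'=(14−3·-53/38)/(172/19)=691/344
back: M3=691/344
back: M2=-53/38−6/19·691/344=-349/172
back: M1=21/8−1/4·-349/172=2155/688
M: M0=0, M1=2155/688, M2=-349/172, M3=691/344, M4=0
seg 0: a=0, c=M0/2=0, d=(M1−M0)/(6·2)=2155/8256, b=Δ0−h0·(2M0+M1)/6=-7315/2064
seg 1: a=-5, c=M1/2=2155/1376, d=(M2−M1)/(6·2)=-3551/8256, b=Δ1−h1·(2M1+M2)/6=-425/1032
seg 2: a=-3, c=M2/2=-349/344, d=(M3−M2)/(6·3)=463/2064, b=Δ2−h2·(2M2+M3)/6=1427/2064
seg 3: a=-4, c=M3/2=691/688, d=(M4−M3)/(6·2)=-691/4128, b=Δ3−h3·(2M3+M4)/6=341/516
t_q=15/2 → seg 3, τ=1/2; S=-4+341/516·τ+691/688·τ²+-691/4128·τ³=-37861/11008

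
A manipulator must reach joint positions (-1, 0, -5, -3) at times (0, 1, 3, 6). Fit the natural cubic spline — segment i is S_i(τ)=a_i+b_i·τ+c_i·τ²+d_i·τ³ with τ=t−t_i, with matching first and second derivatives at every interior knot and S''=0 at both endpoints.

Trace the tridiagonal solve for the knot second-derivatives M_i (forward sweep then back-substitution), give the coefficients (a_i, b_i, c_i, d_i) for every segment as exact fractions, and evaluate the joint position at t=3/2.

  seg 0: a=-1 b=73/42 c=0 d=-31/42
  seg 1: a=0 b=-10/21 c=-31/14 d=101/168
  seg 2: a=-5 b=-89/42 c=39/28 d=-13/84
S(3/2) = -321/448

Δ: Δ0=1, Δ1=-5/2, Δ2=2/3
row 1: diag=6, rhs=-21; c'=1/3, d'=-7/2
row 2: denom=10−2·1/3=28/3; d'=(19−2·-7/2)/(28/3)=39/14
back: M2=39/14
back: M1=-7/2−1/3·39/14=-31/7
M: M0=0, M1=-31/7, M2=39/14, M3=0
seg 0: a=-1, c=M0/2=0, d=(M1−M0)/(6·1)=-31/42, b=Δ0−h0·(2M0+M1)/6=73/42
seg 1: a=0, c=M1/2=-31/14, d=(M2−M1)/(6·2)=101/168, b=Δ1−h1·(2M1+M2)/6=-10/21
seg 2: a=-5, c=M2/2=39/28, d=(M3−M2)/(6·3)=-13/84, b=Δ2−h2·(2M2+M3)/6=-89/42
t_q=3/2 → seg 1, τ=1/2; S=0+-10/21·τ+-31/14·τ²+101/168·τ³=-321/448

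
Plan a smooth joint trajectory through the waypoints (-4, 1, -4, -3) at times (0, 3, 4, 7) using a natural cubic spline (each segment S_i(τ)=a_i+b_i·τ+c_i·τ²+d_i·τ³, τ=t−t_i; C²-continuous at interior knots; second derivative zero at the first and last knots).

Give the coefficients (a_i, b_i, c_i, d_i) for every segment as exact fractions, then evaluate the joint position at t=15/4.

Δ: Δ0=5/3, Δ1=-5, Δ2=1/3
row 1: diag=8, rhs=-40; c'=1/8, d'=-5
row 2: denom=8−1·1/8=63/8; d'=(32−1·-5)/(63/8)=296/63
back: M2=296/63
back: M1=-5−1/8·296/63=-352/63
M: M0=0, M1=-352/63, M2=296/63, M3=0
seg 0: a=-4, c=M0/2=0, d=(M1−M0)/(6·3)=-176/567, b=Δ0−h0·(2M0+M1)/6=281/63
seg 1: a=1, c=M1/2=-176/63, d=(M2−M1)/(6·1)=12/7, b=Δ1−h1·(2M1+M2)/6=-247/63
seg 2: a=-4, c=M2/2=148/63, d=(M3−M2)/(6·3)=-148/567, b=Δ2−h2·(2M2+M3)/6=-275/63
t_q=15/4 → seg 1, τ=3/4; S=1+-247/63·τ+-176/63·τ²+12/7·τ³=-937/336

  seg 0: a=-4 b=281/63 c=0 d=-176/567
  seg 1: a=1 b=-247/63 c=-176/63 d=12/7
  seg 2: a=-4 b=-275/63 c=148/63 d=-148/567
S(15/4) = -937/336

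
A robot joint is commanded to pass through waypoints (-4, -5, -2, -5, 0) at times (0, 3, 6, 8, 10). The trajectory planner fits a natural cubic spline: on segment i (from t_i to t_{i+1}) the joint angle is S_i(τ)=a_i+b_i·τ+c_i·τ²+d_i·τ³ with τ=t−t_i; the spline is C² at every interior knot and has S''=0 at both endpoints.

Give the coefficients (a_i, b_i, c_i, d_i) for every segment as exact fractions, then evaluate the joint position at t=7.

Δ: Δ0=-1/3, Δ1=1, Δ2=-3/2, Δ3=5/2
row 1: diag=12, rhs=8; c'=1/4, d'=2/3
row 2: denom=10−3·1/4=37/4; d'=(-15−3·2/3)/(37/4)=-68/37
row 3: denom=8−2·8/37=280/37; d'=(24−2·-68/37)/(280/37)=128/35
back: M3=128/35
back: M2=-68/37−8/37·128/35=-92/35
back: M1=2/3−1/4·-92/35=139/105
M: M0=0, M1=139/105, M2=-92/35, M3=128/35, M4=0
seg 0: a=-4, c=M0/2=0, d=(M1−M0)/(6·3)=139/1890, b=Δ0−h0·(2M0+M1)/6=-209/210
seg 1: a=-5, c=M1/2=139/210, d=(M2−M1)/(6·3)=-83/378, b=Δ1−h1·(2M1+M2)/6=104/105
seg 2: a=-2, c=M2/2=-46/35, d=(M3−M2)/(6·2)=11/21, b=Δ2−h2·(2M2+M3)/6=-29/30
seg 3: a=-5, c=M3/2=64/35, d=(M4−M3)/(6·2)=-32/105, b=Δ3−h3·(2M3+M4)/6=13/210
t_q=7 → seg 2, τ=1; S=-2+-29/30·τ+-46/35·τ²+11/21·τ³=-263/70

  seg 0: a=-4 b=-209/210 c=0 d=139/1890
  seg 1: a=-5 b=104/105 c=139/210 d=-83/378
  seg 2: a=-2 b=-29/30 c=-46/35 d=11/21
  seg 3: a=-5 b=13/210 c=64/35 d=-32/105
S(7) = -263/70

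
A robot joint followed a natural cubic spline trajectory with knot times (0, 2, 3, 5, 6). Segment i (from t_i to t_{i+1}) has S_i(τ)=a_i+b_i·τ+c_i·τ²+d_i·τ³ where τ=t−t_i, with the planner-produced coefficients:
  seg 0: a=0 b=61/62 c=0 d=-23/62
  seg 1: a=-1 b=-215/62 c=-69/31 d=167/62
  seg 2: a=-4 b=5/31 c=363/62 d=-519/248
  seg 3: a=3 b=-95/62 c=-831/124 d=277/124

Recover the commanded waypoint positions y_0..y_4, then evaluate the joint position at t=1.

y_0 = S_0(0) = a_0 = 0
y_1 = S_1(0) = a_1 = -1
y_2 = S_2(0) = a_2 = -4
y_3 = S_3(0) = a_3 = 3
y_4 = S_3(1) = -3
t_q=1 is in segment 0 (τ=1); S_0(τ)=19/31

y_0=0 y_1=-1 y_2=-4 y_3=3 y_4=-3
S(1) = 19/31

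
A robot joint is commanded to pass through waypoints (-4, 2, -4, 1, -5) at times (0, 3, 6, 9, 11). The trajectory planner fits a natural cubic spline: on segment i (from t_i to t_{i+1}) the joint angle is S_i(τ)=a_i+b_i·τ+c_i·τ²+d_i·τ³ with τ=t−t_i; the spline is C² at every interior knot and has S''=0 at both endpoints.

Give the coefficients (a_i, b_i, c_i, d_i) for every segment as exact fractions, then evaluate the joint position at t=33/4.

Δ: Δ0=2, Δ1=-2, Δ2=5/3, Δ3=-3
row 1: diag=12, rhs=-24; c'=1/4, d'=-2
row 2: denom=12−3·1/4=45/4; d'=(22−3·-2)/(45/4)=112/45
row 3: denom=10−3·4/15=46/5; d'=(-28−3·112/45)/(46/5)=-266/69
back: M3=-266/69
back: M2=112/45−4/15·-266/69=728/207
back: M1=-2−1/4·728/207=-596/207
M: M0=0, M1=-596/207, M2=728/207, M3=-266/69, M4=0
seg 0: a=-4, c=M0/2=0, d=(M1−M0)/(6·3)=-298/1863, b=Δ0−h0·(2M0+M1)/6=712/207
seg 1: a=2, c=M1/2=-298/207, d=(M2−M1)/(6·3)=662/1863, b=Δ1−h1·(2M1+M2)/6=-182/207
seg 2: a=-4, c=M2/2=364/207, d=(M3−M2)/(6·3)=-763/1863, b=Δ2−h2·(2M2+M3)/6=16/207
seg 3: a=1, c=M3/2=-133/69, d=(M4−M3)/(6·2)=133/414, b=Δ3−h3·(2M3+M4)/6=-89/207
t_q=33/4 → seg 2, τ=9/4; S=-4+16/207·τ+364/207·τ²+-763/1863·τ³=605/1472

  seg 0: a=-4 b=712/207 c=0 d=-298/1863
  seg 1: a=2 b=-182/207 c=-298/207 d=662/1863
  seg 2: a=-4 b=16/207 c=364/207 d=-763/1863
  seg 3: a=1 b=-89/207 c=-133/69 d=133/414
S(33/4) = 605/1472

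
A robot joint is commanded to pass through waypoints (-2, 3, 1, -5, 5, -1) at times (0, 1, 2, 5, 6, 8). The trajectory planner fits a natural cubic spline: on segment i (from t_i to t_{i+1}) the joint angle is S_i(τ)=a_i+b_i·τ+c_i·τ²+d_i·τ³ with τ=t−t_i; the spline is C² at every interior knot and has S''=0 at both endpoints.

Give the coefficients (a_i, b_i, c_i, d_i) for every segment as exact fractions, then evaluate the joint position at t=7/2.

Δ: Δ0=5, Δ1=-2, Δ2=-2, Δ3=10, Δ4=-3
row 1: diag=4, rhs=-42; c'=1/4, d'=-21/2
row 2: denom=8−1·1/4=31/4; d'=(0−1·-21/2)/(31/4)=42/31
row 3: denom=8−3·12/31=212/31; d'=(72−3·42/31)/(212/31)=1053/106
row 4: denom=6−1·31/212=1241/212; d'=(-78−1·1053/106)/(1241/212)=-18642/1241
back: M4=-18642/1241
back: M3=1053/106−31/212·-18642/1241=15054/1241
back: M2=42/31−12/31·15054/1241=-4146/1241
back: M1=-21/2−1/4·-4146/1241=-11994/1241
M: M0=0, M1=-11994/1241, M2=-4146/1241, M3=15054/1241, M4=-18642/1241, M5=0
seg 0: a=-2, c=M0/2=0, d=(M1−M0)/(6·1)=-1999/1241, b=Δ0−h0·(2M0+M1)/6=8204/1241
seg 1: a=3, c=M1/2=-5997/1241, d=(M2−M1)/(6·1)=1308/1241, b=Δ1−h1·(2M1+M2)/6=2207/1241
seg 2: a=1, c=M2/2=-2073/1241, d=(M3−M2)/(6·3)=3200/3723, b=Δ2−h2·(2M2+M3)/6=-5863/1241
seg 3: a=-5, c=M3/2=7527/1241, d=(M4−M3)/(6·1)=-5616/1241, b=Δ3−h3·(2M3+M4)/6=10499/1241
seg 4: a=5, c=M4/2=-9321/1241, d=(M5−M4)/(6·2)=3107/2482, b=Δ4−h4·(2M4+M5)/6=8705/1241
t_q=7/2 → seg 2, τ=3/2; S=1+-5863/1241·τ+-2073/1241·τ²+3200/3723·τ³=-34471/4964

  seg 0: a=-2 b=8204/1241 c=0 d=-1999/1241
  seg 1: a=3 b=2207/1241 c=-5997/1241 d=1308/1241
  seg 2: a=1 b=-5863/1241 c=-2073/1241 d=3200/3723
  seg 3: a=-5 b=10499/1241 c=7527/1241 d=-5616/1241
  seg 4: a=5 b=8705/1241 c=-9321/1241 d=3107/2482
S(7/2) = -34471/4964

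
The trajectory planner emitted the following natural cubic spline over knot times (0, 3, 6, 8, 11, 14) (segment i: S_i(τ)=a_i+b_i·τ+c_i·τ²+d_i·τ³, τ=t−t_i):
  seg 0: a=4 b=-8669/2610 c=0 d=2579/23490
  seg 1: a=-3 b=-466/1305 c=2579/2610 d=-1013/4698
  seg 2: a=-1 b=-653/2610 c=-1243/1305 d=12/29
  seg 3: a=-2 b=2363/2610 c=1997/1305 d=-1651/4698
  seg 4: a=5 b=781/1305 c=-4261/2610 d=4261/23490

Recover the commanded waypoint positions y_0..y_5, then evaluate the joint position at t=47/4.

y_0 = S_0(0) = a_0 = 4
y_1 = S_1(0) = a_1 = -3
y_2 = S_2(0) = a_2 = -1
y_3 = S_3(0) = a_3 = -2
y_4 = S_4(0) = a_4 = 5
y_5 = S_4(3) = -3
t_q=47/4 is in segment 4 (τ=3/4); S_4(τ)=85507/18560

y_0=4 y_1=-3 y_2=-1 y_3=-2 y_4=5 y_5=-3
S(47/4) = 85507/18560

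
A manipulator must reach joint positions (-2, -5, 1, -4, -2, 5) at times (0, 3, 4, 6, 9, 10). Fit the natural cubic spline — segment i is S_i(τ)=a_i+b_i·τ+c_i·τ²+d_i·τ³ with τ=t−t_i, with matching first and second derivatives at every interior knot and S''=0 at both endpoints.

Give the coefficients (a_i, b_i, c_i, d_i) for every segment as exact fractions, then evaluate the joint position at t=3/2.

  seg 0: a=-2 b=-26407/6162 c=0 d=20245/55458
  seg 1: a=-5 b=17164/3081 c=20245/6162 d=-5867/2054
  seg 2: a=1 b=22015/6162 c=-16279/3081 d=1154/1027
  seg 3: a=-4 b=-1933/474 c=4493/3081 d=2279/55458
  seg 4: a=-2 b=17812/3081 c=3755/2054 d=-3755/6162
S(3/2) = -118247/16432

Δ: Δ0=-1, Δ1=6, Δ2=-5/2, Δ3=2/3, Δ4=7
row 1: diag=8, rhs=42; c'=1/8, d'=21/4
row 2: denom=6−1·1/8=47/8; d'=(-51−1·21/4)/(47/8)=-450/47
row 3: denom=10−2·16/47=438/47; d'=(19−2·-450/47)/(438/47)=1793/438
row 4: denom=8−3·47/146=1027/146; d'=(38−3·1793/438)/(1027/146)=3755/1027
back: M4=3755/1027
back: M3=1793/438−47/146·3755/1027=8986/3081
back: M2=-450/47−16/47·8986/3081=-32558/3081
back: M1=21/4−1/8·-32558/3081=20245/3081
M: M0=0, M1=20245/3081, M2=-32558/3081, M3=8986/3081, M4=3755/1027, M5=0
seg 0: a=-2, c=M0/2=0, d=(M1−M0)/(6·3)=20245/55458, b=Δ0−h0·(2M0+M1)/6=-26407/6162
seg 1: a=-5, c=M1/2=20245/6162, d=(M2−M1)/(6·1)=-5867/2054, b=Δ1−h1·(2M1+M2)/6=17164/3081
seg 2: a=1, c=M2/2=-16279/3081, d=(M3−M2)/(6·2)=1154/1027, b=Δ2−h2·(2M2+M3)/6=22015/6162
seg 3: a=-4, c=M3/2=4493/3081, d=(M4−M3)/(6·3)=2279/55458, b=Δ3−h3·(2M3+M4)/6=-1933/474
seg 4: a=-2, c=M4/2=3755/2054, d=(M5−M4)/(6·1)=-3755/6162, b=Δ4−h4·(2M4+M5)/6=17812/3081
t_q=3/2 → seg 0, τ=3/2; S=-2+-26407/6162·τ+0·τ²+20245/55458·τ³=-118247/16432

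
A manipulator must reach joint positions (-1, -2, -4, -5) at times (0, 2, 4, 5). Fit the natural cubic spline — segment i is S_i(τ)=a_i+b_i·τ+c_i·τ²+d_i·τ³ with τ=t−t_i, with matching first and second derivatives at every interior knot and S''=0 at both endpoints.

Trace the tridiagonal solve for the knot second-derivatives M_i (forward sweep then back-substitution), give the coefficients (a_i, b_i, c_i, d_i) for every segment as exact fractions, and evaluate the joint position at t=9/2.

Δ: Δ0=-1/2, Δ1=-1, Δ2=-1
row 1: diag=8, rhs=-3; c'=1/4, d'=-3/8
row 2: denom=6−2·1/4=11/2; d'=(0−2·-3/8)/(11/2)=3/22
back: M2=3/22
back: M1=-3/8−1/4·3/22=-9/22
M: M0=0, M1=-9/22, M2=3/22, M3=0
seg 0: a=-1, c=M0/2=0, d=(M1−M0)/(6·2)=-3/88, b=Δ0−h0·(2M0+M1)/6=-4/11
seg 1: a=-2, c=M1/2=-9/44, d=(M2−M1)/(6·2)=1/22, b=Δ1−h1·(2M1+M2)/6=-17/22
seg 2: a=-4, c=M2/2=3/44, d=(M3−M2)/(6·1)=-1/44, b=Δ2−h2·(2M2+M3)/6=-23/22
t_q=9/2 → seg 2, τ=1/2; S=-4+-23/22·τ+3/44·τ²+-1/44·τ³=-1587/352

  seg 0: a=-1 b=-4/11 c=0 d=-3/88
  seg 1: a=-2 b=-17/22 c=-9/44 d=1/22
  seg 2: a=-4 b=-23/22 c=3/44 d=-1/44
S(9/2) = -1587/352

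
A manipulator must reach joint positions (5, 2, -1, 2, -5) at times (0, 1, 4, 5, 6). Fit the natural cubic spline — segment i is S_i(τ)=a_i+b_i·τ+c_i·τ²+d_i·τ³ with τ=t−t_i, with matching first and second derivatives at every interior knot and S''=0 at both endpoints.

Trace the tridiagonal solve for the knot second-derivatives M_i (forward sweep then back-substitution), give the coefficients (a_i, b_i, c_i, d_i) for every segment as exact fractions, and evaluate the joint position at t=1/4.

  seg 0: a=5 b=-155/53 c=0 d=-4/53
  seg 1: a=2 b=-167/53 c=-12/53 d=50/159
  seg 2: a=-1 b=211/53 c=138/53 d=-190/53
  seg 3: a=2 b=-83/53 c=-432/53 d=144/53
S(1/4) = 3619/848

Δ: Δ0=-3, Δ1=-1, Δ2=3, Δ3=-7
row 1: diag=8, rhs=12; c'=3/8, d'=3/2
row 2: denom=8−3·3/8=55/8; d'=(24−3·3/2)/(55/8)=156/55
row 3: denom=4−1·8/55=212/55; d'=(-60−1·156/55)/(212/55)=-864/53
back: M3=-864/53
back: M2=156/55−8/55·-864/53=276/53
back: M1=3/2−3/8·276/53=-24/53
M: M0=0, M1=-24/53, M2=276/53, M3=-864/53, M4=0
seg 0: a=5, c=M0/2=0, d=(M1−M0)/(6·1)=-4/53, b=Δ0−h0·(2M0+M1)/6=-155/53
seg 1: a=2, c=M1/2=-12/53, d=(M2−M1)/(6·3)=50/159, b=Δ1−h1·(2M1+M2)/6=-167/53
seg 2: a=-1, c=M2/2=138/53, d=(M3−M2)/(6·1)=-190/53, b=Δ2−h2·(2M2+M3)/6=211/53
seg 3: a=2, c=M3/2=-432/53, d=(M4−M3)/(6·1)=144/53, b=Δ3−h3·(2M3+M4)/6=-83/53
t_q=1/4 → seg 0, τ=1/4; S=5+-155/53·τ+0·τ²+-4/53·τ³=3619/848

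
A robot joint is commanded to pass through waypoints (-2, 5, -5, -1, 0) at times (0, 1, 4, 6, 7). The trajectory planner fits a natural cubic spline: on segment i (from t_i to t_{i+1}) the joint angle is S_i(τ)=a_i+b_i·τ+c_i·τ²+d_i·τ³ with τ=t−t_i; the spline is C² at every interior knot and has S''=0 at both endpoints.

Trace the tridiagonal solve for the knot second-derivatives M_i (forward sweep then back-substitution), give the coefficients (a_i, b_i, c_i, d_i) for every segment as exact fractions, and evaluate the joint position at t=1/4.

Δ: Δ0=7, Δ1=-10/3, Δ2=2, Δ3=1
row 1: diag=8, rhs=-62; c'=3/8, d'=-31/4
row 2: denom=10−3·3/8=71/8; d'=(32−3·-31/4)/(71/8)=442/71
row 3: denom=6−2·16/71=394/71; d'=(-6−2·442/71)/(394/71)=-655/197
back: M3=-655/197
back: M2=442/71−16/71·-655/197=1374/197
back: M1=-31/4−3/8·1374/197=-2042/197
M: M0=0, M1=-2042/197, M2=1374/197, M3=-655/197, M4=0
seg 0: a=-2, c=M0/2=0, d=(M1−M0)/(6·1)=-1021/591, b=Δ0−h0·(2M0+M1)/6=5158/591
seg 1: a=5, c=M1/2=-1021/197, d=(M2−M1)/(6·3)=1708/1773, b=Δ1−h1·(2M1+M2)/6=2095/591
seg 2: a=-5, c=M2/2=687/197, d=(M3−M2)/(6·2)=-2029/2364, b=Δ2−h2·(2M2+M3)/6=-911/591
seg 3: a=-1, c=M3/2=-655/394, d=(M4−M3)/(6·1)=655/1182, b=Δ3−h3·(2M3+M4)/6=1246/591
t_q=1/4 → seg 0, τ=1/4; S=-2+5158/591·τ+0·τ²+-1021/591·τ³=1953/12608

  seg 0: a=-2 b=5158/591 c=0 d=-1021/591
  seg 1: a=5 b=2095/591 c=-1021/197 d=1708/1773
  seg 2: a=-5 b=-911/591 c=687/197 d=-2029/2364
  seg 3: a=-1 b=1246/591 c=-655/394 d=655/1182
S(1/4) = 1953/12608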